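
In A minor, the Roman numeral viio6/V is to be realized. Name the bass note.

F#

The applied chord viio6/V is rooted on D#: D#-F#-A.
The figure 6 means first inversion — the third is in the bass.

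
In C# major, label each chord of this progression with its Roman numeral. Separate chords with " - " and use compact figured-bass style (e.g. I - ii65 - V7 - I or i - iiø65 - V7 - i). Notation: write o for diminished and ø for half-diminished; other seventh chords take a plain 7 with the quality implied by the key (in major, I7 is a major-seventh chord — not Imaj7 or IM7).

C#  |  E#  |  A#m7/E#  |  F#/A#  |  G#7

I - V/vi - vi43 - IV6 - V7

C#: root C# is the tonic; major triad there is I.
E#: a major triad on E#, the applied dominant of vi → V/vi.
A#m7/E# has root A#, degree 6 in C# major, so vi43.
F#/A#: root F# is the subdominant; major triad there is IV6.
G#7 has root G#, degree 5 in C# major, so V7.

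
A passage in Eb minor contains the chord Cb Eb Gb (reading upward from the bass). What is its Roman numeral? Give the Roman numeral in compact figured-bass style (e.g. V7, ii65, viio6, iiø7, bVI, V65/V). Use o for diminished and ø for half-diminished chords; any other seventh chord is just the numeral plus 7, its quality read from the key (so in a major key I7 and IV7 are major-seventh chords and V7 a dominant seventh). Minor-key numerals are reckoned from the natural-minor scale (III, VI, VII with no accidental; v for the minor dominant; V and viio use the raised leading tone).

Stacked in thirds the chord is Cb-Eb-Gb: a major triad on Cb.
Cb is scale degree 6 in Eb minor, and a major triad on that degree is written VI.

VI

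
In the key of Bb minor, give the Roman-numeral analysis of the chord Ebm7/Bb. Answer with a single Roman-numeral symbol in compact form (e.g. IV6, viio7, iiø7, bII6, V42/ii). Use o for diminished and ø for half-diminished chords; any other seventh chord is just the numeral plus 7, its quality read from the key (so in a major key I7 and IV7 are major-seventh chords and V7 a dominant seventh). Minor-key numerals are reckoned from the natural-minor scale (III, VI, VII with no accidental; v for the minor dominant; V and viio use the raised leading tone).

The pitches Eb-Gb-Bb-Db form a minor seventh chord rooted on Eb.
In Bb minor, Eb is the subdominant; the diatonic minor seventh chord there is iv7.
With Bb in the bass the chord is in second inversion, so the figured bass is 43.

iv43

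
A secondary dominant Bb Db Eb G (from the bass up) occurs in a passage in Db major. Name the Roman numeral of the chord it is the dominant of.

V

The chord is a dominant seventh chord on Eb.
A dominant resolves down a perfect fifth: Eb → Ab. In Db major, Ab is scale degree 5, i.e. V.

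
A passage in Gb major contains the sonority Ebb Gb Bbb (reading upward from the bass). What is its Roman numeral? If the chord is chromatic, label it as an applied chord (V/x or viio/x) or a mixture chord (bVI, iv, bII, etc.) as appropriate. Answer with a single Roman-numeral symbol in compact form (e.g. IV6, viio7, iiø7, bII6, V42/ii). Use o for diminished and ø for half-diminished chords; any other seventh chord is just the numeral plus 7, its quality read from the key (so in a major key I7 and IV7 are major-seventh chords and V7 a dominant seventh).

Stacked in thirds the chord is Ebb-Gb-Bbb: a major triad on Ebb.
Ebb is the lowered sixth degree of Gb major (diatonic 6 would be Eb). This is a major triad on the lowered sixth degree, borrowed from the parallel minor.

bVI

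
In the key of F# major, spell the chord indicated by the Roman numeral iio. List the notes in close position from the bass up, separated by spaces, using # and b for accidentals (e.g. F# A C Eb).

Scale degree 2 in F# major is G#; here the chord built on it is altered to a diminished triad. iio is the diminished supertonic triad, borrowed from the parallel minor.
So the chord is G#-B-D, a diminished triad.

G# B D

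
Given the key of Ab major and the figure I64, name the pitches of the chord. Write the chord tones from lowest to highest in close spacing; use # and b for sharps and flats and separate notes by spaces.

In Ab major, the first degree is Ab, and the diatonic chord built there is a major triad.
Stacking thirds from Ab gives Ab-C-Eb.
With the 64 figure the chord is in second inversion; from the bass Eb upward in close position it reads Eb-Ab-C.

Eb Ab C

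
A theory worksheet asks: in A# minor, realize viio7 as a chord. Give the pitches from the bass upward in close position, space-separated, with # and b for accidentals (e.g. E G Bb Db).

G## B# D# F#

In A# minor, the leading-tone chord is built on the raised seventh degree, G##.
That chord is spelled G##-B#-D#-F#.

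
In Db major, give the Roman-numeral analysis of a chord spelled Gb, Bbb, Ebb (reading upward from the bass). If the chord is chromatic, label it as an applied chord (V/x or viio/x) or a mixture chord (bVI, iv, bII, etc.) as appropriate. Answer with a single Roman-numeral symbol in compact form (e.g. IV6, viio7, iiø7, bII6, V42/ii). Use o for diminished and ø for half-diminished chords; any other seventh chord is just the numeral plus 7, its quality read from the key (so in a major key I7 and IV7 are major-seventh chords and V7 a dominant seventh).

bII6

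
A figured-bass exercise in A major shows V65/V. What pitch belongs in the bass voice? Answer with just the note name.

D#

The applied chord V65/V is rooted on B: B-D#-F#-A.
The figure 65 means first inversion — the third is in the bass.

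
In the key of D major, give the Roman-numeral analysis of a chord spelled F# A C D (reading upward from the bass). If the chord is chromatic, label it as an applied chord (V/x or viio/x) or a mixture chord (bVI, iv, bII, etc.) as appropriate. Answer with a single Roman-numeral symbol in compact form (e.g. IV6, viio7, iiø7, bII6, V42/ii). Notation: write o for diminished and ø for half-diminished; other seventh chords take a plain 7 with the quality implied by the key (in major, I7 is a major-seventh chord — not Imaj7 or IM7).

Stacked in thirds the chord is D-F#-A-C: a dominant seventh chord on D.
D is not a diatonic chord root with this quality in D major, but it lies a perfect fifth above G (IV), so the chord functions as an applied dominant of IV.
With F# in the bass the chord is in first inversion, so the figured bass is 65.

V65/IV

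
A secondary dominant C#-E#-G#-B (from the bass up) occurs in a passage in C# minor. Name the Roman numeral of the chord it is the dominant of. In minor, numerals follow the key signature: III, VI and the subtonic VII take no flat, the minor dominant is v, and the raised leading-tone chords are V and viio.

iv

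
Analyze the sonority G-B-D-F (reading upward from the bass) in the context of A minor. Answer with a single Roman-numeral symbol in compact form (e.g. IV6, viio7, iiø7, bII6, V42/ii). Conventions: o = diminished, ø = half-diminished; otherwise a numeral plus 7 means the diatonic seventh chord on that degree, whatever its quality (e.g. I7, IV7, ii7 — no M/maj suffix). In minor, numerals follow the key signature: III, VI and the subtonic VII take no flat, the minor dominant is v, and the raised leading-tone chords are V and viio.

VII7

The pitches G-B-D-F form a dominant seventh chord rooted on G.
G is scale degree 7 in A minor, and a dominant seventh chord on that degree is written VII7.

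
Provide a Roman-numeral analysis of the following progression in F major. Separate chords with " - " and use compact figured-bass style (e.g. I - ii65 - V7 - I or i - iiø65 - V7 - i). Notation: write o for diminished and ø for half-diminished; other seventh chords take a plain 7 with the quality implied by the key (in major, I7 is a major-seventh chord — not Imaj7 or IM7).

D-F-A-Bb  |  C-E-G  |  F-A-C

D-F-A-Bb has root Bb, degree 4 in F major, so IV65.
C-E-G has root C, degree 5 in F major, so V.
F-A-C: major triad on F = scale degree 1 → I.

IV65 - V - I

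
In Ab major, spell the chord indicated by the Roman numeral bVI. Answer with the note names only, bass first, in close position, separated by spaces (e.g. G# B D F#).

Scale degree 6 in Ab major is F; lowering it a half step gives Fb. bVI is a major triad on the lowered sixth degree, borrowed from the parallel minor.
So the chord is Fb-Ab-Cb.

Fb Ab Cb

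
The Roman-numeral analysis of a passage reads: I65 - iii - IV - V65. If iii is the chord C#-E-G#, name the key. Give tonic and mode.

A major

The chord C#m is a minor triad rooted on C#; its label is iii.
If C# is scale degree 3 and the mode makes that degree carry a minor triad, the tonic is A and the mode is major.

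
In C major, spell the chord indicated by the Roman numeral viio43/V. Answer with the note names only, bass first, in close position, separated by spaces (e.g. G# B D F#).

viio43/V is a secondary leading-tone chord. The target V is G in C major; the applied chord is rooted a semitone below, on F#.
Building a fully diminished seventh chord on F# gives F#-A-C-Eb.
The figured bass 43 indicates second inversion, placing the fifth (C) in the bass: C-Eb-F#-A.

C Eb F# A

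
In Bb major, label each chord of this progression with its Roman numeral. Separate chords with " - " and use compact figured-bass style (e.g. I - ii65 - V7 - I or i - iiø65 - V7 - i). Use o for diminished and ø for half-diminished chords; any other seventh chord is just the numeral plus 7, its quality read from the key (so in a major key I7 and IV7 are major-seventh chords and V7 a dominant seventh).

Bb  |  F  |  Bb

Bb: root Bb is the tonic; major triad there is I.
F: root F is the dominant; major triad there is V.
Bb: root Bb is the tonic; major triad there is I.

I - V - I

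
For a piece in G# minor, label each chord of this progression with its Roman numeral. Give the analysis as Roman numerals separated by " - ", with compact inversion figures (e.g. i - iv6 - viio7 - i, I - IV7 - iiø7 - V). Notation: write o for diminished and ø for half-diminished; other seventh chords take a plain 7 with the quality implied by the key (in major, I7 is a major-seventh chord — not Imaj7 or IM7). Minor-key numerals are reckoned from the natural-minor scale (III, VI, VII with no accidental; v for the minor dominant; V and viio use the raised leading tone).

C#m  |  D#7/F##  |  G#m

iv - V65 - i

C#m: root C# is the subdominant; minor triad there is iv.
D#7/F##: root D# is the dominant; dominant seventh chord there is V65.
G#m has root G#, degree 1 in G# minor, so i.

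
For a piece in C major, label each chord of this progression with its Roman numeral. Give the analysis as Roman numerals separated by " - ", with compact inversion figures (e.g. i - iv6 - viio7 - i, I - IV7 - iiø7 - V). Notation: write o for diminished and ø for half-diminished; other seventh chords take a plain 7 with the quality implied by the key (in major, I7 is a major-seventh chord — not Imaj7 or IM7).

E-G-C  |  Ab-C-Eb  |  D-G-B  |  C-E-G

E-G-C has root C, degree 1 in C major, so I6.
Ab-C-Eb is non-diatonic — bVI, a mixture chord from C minor.
D-G-B has root G, degree 5 in C major, so V64.
C-E-G: root C is the tonic; major triad there is I.

I6 - bVI - V64 - I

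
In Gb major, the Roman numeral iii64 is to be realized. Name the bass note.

F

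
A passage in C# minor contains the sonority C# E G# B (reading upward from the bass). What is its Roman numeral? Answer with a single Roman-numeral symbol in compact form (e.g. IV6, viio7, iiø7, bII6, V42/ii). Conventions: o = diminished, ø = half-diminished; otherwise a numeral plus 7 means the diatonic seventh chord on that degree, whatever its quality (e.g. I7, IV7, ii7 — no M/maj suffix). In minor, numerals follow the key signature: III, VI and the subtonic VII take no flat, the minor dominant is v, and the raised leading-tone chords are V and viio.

i7

The pitches C#-E-G#-B form a minor seventh chord rooted on C#.
C# is scale degree 1 in C# minor, and a minor seventh chord on that degree is written i7.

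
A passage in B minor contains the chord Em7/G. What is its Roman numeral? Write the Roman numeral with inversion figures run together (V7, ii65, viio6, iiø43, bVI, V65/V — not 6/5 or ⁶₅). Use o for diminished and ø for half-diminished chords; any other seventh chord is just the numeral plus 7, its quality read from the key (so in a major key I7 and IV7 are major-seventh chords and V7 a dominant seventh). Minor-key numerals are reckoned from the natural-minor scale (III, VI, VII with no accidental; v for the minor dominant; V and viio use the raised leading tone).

iv65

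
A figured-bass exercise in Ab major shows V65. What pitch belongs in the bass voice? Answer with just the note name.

G

V in Ab major has root Eb; the chord is Eb-G-Bb-Db.
The figure 65 means first inversion — the third is in the bass.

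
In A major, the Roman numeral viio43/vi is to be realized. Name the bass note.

The applied chord viio43/vi is rooted on E#: E#-G#-B-D.
The figure 43 means second inversion — the fifth is in the bass.

B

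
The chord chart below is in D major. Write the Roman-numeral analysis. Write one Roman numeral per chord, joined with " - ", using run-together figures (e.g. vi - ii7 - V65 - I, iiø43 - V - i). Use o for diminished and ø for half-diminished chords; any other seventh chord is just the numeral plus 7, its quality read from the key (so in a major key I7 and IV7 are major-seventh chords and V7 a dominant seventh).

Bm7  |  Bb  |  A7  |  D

vi7 - bVI - V7 - I

Bm7 has root B, degree 6 in D major, so vi7.
Bb: major triad on Bb — chromatic; bVI (borrowed from the parallel minor).
A7: dominant seventh chord on A = scale degree 5 → V7.
D: root D is the tonic; major triad there is I.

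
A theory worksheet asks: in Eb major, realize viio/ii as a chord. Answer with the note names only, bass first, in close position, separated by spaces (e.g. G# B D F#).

E G Bb

The slash marks an applied leading-tone chord: viio of ii. In Eb major, ii is F, so the leading tone to it is E, a half step below.
Building a diminished triad on E gives E-G-Bb.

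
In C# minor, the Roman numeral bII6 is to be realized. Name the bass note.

F#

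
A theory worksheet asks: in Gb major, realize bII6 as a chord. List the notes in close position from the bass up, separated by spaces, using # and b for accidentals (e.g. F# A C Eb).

Scale degree 2 in Gb major is Ab; lowering it a half step gives Abb. bII6 is the Neapolitan sixth — a major triad on the lowered second degree, here in its customary first inversion.
So the chord is Abb-Cb-Ebb.
With the 6 figure the chord is in first inversion; from the bass Cb upward in close position it reads Cb-Ebb-Abb.

Cb Ebb Abb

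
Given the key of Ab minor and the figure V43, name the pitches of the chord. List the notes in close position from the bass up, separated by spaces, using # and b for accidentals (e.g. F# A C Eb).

Bb Db Eb G

In Ab minor, scale degree 5 is Eb. The dominant is major (leading tone raised), so V is a dominant seventh chord.
That chord is spelled Eb-G-Bb-Db.
With the 43 figure the chord is in second inversion; from the bass Bb upward in close position it reads Bb-Db-Eb-G.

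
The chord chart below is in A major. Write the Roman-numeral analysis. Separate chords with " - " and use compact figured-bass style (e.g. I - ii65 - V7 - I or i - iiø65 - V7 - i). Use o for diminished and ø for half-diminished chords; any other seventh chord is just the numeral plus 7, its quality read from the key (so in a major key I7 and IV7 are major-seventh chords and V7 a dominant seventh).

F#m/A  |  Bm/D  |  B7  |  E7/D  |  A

F#m/A has root F#, degree 6 in A major, so vi6.
Bm/D: minor triad on B = scale degree 2 → ii6.
B7: a dominant seventh chord on B, the applied dominant of V → V7/V.
E7/D: root E is the dominant; dominant seventh chord there is V42.
A has root A, degree 1 in A major, so I.

vi6 - ii6 - V7/V - V42 - I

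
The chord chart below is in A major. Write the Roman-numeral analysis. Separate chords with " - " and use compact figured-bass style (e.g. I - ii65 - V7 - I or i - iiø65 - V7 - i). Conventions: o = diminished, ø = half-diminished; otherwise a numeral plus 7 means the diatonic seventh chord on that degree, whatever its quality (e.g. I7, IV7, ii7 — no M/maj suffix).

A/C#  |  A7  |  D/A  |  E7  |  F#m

I6 - V7/IV - IV64 - V7 - vi

A/C#: root A is the tonic; major triad there is I6.
A7: a dominant seventh chord on A, the applied dominant of IV → V7/IV.
D/A: major triad on D = scale degree 4 → IV64.
E7: dominant seventh chord on E = scale degree 5 → V7.
F#m: minor triad on F# = scale degree 6 → vi.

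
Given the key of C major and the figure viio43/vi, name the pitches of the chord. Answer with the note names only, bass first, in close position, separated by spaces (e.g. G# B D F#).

The slash marks an applied leading-tone chord: viio of vi. In C major, vi is A, so the leading tone to it is G#, a half step below.
Building a fully diminished seventh chord on G# gives G#-B-D-F.
With the 43 figure the chord is in second inversion; from the bass D upward in close position it reads D-F-G#-B.

D F G# B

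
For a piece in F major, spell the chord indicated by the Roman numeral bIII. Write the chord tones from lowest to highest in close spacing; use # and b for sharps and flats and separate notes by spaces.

Scale degree 3 in F major is A; lowering it a half step gives Ab. bIII is a major triad on the lowered third degree, borrowed from the parallel minor.
So the chord is Ab-C-Eb, a major triad.

Ab C Eb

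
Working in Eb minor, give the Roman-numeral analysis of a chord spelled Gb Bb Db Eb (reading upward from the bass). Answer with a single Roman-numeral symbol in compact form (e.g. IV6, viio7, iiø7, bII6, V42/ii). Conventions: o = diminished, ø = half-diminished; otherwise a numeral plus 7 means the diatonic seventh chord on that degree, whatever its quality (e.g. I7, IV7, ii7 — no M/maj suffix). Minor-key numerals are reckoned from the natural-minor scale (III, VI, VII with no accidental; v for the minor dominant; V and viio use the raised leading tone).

i65

Stacked in thirds the chord is Eb-Gb-Bb-Db: a minor seventh chord on Eb.
Eb is scale degree 1 in Eb minor, and a minor seventh chord on that degree is written i7.
With Gb in the bass the chord is in first inversion, so the figured bass is 65.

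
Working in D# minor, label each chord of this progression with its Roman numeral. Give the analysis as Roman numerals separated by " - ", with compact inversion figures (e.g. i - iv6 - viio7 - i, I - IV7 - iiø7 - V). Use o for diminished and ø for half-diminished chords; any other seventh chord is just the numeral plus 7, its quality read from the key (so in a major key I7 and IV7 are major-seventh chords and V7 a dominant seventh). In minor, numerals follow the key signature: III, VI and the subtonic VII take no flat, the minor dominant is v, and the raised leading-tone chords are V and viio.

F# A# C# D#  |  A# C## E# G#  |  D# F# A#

i65 - V7 - i

F#-A#-C#-D#: minor seventh chord on D# = scale degree 1 → i65.
A#-C##-E#-G#: root A# is the dominant; dominant seventh chord there is V7.
D#-F#-A#: minor triad on D# = scale degree 1 → i.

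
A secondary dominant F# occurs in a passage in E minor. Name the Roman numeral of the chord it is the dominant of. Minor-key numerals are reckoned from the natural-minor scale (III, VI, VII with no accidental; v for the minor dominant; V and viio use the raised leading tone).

The chord is a major triad on F#.
A dominant resolves down a perfect fifth: F# → B. In E minor, B is scale degree 5, i.e. V.

V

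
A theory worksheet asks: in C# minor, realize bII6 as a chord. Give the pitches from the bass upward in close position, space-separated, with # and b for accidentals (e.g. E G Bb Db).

bII6 is the Neapolitan sixth — a major triad on the lowered second degree, here in its customary first inversion. In C# minor that root is D.
So the chord is D-F#-A.
With the 6 figure the chord is in first inversion; from the bass F# upward in close position it reads F#-A-D.

F# A D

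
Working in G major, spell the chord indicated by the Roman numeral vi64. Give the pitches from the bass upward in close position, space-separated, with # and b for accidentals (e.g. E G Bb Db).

In G major, the sixth degree is E, and the diatonic chord built there is a minor triad.
Stacking thirds from E gives E-G-B.
With the 64 figure the chord is in second inversion; from the bass B upward in close position it reads B-E-G.

B E G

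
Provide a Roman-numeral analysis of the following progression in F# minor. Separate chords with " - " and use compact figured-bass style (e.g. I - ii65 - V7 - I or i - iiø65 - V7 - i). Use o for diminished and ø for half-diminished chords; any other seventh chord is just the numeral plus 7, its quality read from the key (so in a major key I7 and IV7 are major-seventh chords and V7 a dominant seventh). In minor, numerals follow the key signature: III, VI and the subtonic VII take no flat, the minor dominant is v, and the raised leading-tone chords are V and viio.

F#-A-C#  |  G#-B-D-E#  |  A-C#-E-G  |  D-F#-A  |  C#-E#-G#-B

F#-A-C#: root F# is the tonic; minor triad there is i.
G#-B-D-E#: fully diminished seventh chord on E# = scale degree 7 → viio65.
A-C#-E-G: a dominant seventh chord on A, the applied dominant of VI → V7/VI.
D-F#-A: root D is the submediant; major triad there is VI.
C#-E#-G#-B has root C#, degree 5 in F# minor, so V7.

i - viio65 - V7/VI - VI - V7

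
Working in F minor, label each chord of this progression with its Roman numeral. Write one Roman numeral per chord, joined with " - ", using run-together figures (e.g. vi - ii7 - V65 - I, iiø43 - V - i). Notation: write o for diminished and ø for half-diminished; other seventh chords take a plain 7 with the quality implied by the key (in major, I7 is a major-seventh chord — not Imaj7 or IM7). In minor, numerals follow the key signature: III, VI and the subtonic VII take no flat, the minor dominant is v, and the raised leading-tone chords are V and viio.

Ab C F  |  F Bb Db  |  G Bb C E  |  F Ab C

Ab-C-F has root F, degree 1 in F minor, so i6.
F-Bb-Db has root Bb, degree 4 in F minor, so iv64.
G-Bb-C-E has root C, degree 5 in F minor, so V43.
F-Ab-C: root F is the tonic; minor triad there is i.

i6 - iv64 - V43 - i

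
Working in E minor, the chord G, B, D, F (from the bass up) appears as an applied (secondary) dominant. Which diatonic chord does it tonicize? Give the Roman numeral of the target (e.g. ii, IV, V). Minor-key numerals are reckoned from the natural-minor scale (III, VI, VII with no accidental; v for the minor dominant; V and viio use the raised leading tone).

VI

The chord is a dominant seventh chord on G.
A dominant resolves down a perfect fifth: G → C. In E minor, C is scale degree 6, i.e. VI.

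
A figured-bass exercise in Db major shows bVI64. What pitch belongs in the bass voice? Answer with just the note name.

Fb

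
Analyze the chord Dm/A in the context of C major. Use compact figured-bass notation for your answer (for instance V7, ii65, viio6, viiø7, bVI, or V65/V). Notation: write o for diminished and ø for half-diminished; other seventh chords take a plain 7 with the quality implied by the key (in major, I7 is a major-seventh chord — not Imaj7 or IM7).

Stacked in thirds the chord is D-F-A: a minor triad on D.
D is scale degree 2 in C major, and a minor triad on that degree is written ii.
With A in the bass the chord is in second inversion, so the figured bass is 64.

ii64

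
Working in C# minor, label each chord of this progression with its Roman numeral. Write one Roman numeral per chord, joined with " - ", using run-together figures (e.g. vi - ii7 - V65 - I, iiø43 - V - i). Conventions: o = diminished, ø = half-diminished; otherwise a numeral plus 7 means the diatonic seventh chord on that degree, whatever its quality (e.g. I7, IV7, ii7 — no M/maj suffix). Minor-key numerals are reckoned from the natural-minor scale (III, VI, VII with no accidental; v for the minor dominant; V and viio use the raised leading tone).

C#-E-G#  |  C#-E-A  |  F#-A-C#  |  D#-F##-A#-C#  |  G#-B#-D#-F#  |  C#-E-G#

C#-E-G# has root C#, degree 1 in C# minor, so i.
C#-E-A: root A is the submediant; major triad there is VI6.
F#-A-C#: root F# is the subdominant; minor triad there is iv.
D#-F##-A#-C#: a dominant seventh chord on D#, the applied dominant of V → V7/V.
G#-B#-D#-F# has root G#, degree 5 in C# minor, so V7.
C#-E-G#: root C# is the tonic; minor triad there is i.

i - VI6 - iv - V7/V - V7 - i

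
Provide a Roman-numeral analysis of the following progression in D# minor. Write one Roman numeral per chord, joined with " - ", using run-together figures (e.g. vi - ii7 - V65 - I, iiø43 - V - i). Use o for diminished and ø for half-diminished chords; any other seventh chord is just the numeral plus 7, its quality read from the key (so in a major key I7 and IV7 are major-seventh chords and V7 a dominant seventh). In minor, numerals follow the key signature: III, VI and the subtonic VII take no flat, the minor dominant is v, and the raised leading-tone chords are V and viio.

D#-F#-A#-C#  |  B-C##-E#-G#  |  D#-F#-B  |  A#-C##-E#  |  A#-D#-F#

i7 - viio42 - VI6 - V - i64

D#-F#-A#-C#: root D# is the tonic; minor seventh chord there is i7.
B-C##-E#-G#: root C## is the leading tone; fully diminished seventh chord there is viio42.
D#-F#-B has root B, degree 6 in D# minor, so VI6.
A#-C##-E#: root A# is the dominant; major triad there is V.
A#-D#-F# has root D#, degree 1 in D# minor, so i64.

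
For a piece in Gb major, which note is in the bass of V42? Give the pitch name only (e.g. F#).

V in Gb major has root Db; the chord is Db-F-Ab-Cb.
The figure 42 means third inversion — the seventh is in the bass.

Cb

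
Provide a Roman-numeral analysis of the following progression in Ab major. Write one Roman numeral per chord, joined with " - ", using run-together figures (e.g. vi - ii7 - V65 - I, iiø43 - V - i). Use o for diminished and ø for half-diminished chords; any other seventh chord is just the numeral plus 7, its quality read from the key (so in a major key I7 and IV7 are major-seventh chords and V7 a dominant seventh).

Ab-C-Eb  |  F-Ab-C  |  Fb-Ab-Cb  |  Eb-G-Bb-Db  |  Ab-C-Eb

I - vi - bVI - V7 - I

Ab-C-Eb: major triad on Ab = scale degree 1 → I.
F-Ab-C: minor triad on F = scale degree 6 → vi.
Fb-Ab-Cb is non-diatonic — bVI, a mixture chord from Ab minor.
Eb-G-Bb-Db: dominant seventh chord on Eb = scale degree 5 → V7.
Ab-C-Eb has root Ab, degree 1 in Ab major, so I.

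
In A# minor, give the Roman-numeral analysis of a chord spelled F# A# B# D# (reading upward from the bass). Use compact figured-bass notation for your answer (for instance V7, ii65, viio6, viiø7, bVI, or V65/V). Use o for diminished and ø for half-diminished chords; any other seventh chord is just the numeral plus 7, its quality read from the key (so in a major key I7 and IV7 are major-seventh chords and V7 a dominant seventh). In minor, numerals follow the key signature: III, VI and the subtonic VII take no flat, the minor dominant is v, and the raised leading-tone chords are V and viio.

iiø43

The pitches B#-D#-F#-A# form a half-diminished seventh chord rooted on B#.
B# is scale degree 2 in A# minor, and a half-diminished seventh chord on that degree is written iiø7.
With F# in the bass the chord is in second inversion, so the figured bass is 43.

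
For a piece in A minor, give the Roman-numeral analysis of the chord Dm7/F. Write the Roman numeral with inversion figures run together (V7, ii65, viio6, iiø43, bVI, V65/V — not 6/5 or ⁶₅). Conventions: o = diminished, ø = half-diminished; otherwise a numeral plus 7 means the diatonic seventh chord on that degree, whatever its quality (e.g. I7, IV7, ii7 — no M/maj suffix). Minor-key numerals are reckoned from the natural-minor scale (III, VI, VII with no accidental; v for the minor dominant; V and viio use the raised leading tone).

iv65

Stacked in thirds the chord is D-F-A-C: a minor seventh chord on D.
In A minor, D is the subdominant; the diatonic minor seventh chord there is iv7.
With F in the bass the chord is in first inversion, so the figured bass is 65.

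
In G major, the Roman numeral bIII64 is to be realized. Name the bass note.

F

bIII in G major has root Bb; the chord is Bb-D-F.
The figure 64 means second inversion — the fifth is in the bass.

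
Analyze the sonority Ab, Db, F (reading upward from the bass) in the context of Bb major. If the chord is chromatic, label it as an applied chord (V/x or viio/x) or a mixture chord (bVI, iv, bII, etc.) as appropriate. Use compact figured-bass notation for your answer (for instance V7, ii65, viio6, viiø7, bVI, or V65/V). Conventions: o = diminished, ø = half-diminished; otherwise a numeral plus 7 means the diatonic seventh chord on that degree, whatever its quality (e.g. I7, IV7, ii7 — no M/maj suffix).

bIII64

The pitches Db-F-Ab form a major triad rooted on Db.
Db is the lowered third degree of Bb major (diatonic 3 would be D). This is a major triad on the lowered third degree, borrowed from the parallel minor.
With Ab in the bass the chord is in second inversion, so the figured bass is 64.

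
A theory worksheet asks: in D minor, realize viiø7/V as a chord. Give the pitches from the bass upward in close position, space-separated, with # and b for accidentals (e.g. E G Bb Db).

G# B D F#

viiø7/V is a secondary leading-tone chord. The target V is A in D minor; the applied chord is rooted a semitone below, on G#.
Building a half-diminished seventh chord on G# gives G#-B-D-F#.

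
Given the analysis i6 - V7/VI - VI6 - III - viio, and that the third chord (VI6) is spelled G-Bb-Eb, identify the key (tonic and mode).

The chord Eb/G is a major triad rooted on Eb; its label is VI6.
Counting down 5 scale steps from Eb places the tonic on G; a major triad on degree 6 is diatonic only in minor.

G minor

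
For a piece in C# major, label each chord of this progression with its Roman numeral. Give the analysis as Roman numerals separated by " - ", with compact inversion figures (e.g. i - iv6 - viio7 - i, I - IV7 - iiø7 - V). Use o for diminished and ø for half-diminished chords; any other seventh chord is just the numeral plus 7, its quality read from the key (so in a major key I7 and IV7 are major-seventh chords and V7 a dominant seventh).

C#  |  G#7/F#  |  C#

C# has root C#, degree 1 in C# major, so I.
G#7/F# has root G#, degree 5 in C# major, so V42.
C#: major triad on C# = scale degree 1 → I.

I - V42 - I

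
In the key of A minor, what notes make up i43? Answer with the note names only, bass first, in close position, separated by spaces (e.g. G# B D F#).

E G A C

In A minor, scale degree 1 is A, and the diatonic chord built there is a minor seventh chord.
Stacking thirds from A gives A-C-E-G.
The figured bass 43 indicates second inversion, placing the fifth (E) in the bass: E-G-A-C.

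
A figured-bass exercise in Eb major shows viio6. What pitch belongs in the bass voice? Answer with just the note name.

F

viio in Eb major has root D; the chord is D-F-Ab.
The figure 6 means first inversion — the third is in the bass.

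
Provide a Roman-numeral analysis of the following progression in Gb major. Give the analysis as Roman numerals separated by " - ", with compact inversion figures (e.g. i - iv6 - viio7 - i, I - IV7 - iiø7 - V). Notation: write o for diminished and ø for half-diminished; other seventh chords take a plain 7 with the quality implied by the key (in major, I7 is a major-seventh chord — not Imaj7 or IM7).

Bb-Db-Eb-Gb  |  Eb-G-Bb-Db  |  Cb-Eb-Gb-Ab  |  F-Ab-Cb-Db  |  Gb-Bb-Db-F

Bb-Db-Eb-Gb: root Eb is the submediant; minor seventh chord there is vi43.
Eb-G-Bb-Db: chromatic; Eb is V of ii, so V7/ii.
Cb-Eb-Gb-Ab has root Ab, degree 2 in Gb major, so ii65.
F-Ab-Cb-Db: dominant seventh chord on Db = scale degree 5 → V65.
Gb-Bb-Db-F has root Gb, degree 1 in Gb major, so I7.

vi43 - V7/ii - ii65 - V65 - I7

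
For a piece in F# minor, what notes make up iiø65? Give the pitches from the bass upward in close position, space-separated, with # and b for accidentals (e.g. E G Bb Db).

B D F# G#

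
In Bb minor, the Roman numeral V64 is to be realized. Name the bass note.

C

V in Bb minor has root F; the chord is F-A-C.
The figure 64 means second inversion — the fifth is in the bass.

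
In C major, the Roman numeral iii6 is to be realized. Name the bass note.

G

iii in C major has root E; the chord is E-G-B.
The figure 6 means first inversion — the third is in the bass.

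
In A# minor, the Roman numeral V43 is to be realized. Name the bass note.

V in A# minor has root E#; the chord is E#-G##-B#-D#.
The figure 43 means second inversion — the fifth is in the bass.

B#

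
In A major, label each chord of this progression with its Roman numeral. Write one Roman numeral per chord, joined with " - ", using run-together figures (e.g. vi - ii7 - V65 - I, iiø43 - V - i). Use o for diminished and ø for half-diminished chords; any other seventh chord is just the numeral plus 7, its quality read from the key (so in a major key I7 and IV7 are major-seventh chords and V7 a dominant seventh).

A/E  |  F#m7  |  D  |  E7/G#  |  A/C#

A/E: root A is the tonic; major triad there is I64.
F#m7: minor seventh chord on F# = scale degree 6 → vi7.
D has root D, degree 4 in A major, so IV.
E7/G#: root E is the dominant; dominant seventh chord there is V65.
A/C#: root A is the tonic; major triad there is I6.

I64 - vi7 - IV - V65 - I6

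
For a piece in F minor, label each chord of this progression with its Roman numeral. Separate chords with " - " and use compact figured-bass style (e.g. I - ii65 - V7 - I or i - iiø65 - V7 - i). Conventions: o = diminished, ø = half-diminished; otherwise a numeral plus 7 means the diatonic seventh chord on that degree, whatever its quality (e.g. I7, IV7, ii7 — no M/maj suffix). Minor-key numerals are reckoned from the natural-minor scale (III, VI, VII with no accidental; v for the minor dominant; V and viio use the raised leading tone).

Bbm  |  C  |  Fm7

iv - V - i7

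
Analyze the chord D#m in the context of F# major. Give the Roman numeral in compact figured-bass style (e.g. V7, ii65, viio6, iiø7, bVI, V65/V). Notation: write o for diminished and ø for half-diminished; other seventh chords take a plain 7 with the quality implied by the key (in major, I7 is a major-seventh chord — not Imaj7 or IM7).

vi

Stacked in thirds the chord is D#-F#-A#: a minor triad on D#.
In F# major, D# is the submediant; the diatonic minor triad there is vi.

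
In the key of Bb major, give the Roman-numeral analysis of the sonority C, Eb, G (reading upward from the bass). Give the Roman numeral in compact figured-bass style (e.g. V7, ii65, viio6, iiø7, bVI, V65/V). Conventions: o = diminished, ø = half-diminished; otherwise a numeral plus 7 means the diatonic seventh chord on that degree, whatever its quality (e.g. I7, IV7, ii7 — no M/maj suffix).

ii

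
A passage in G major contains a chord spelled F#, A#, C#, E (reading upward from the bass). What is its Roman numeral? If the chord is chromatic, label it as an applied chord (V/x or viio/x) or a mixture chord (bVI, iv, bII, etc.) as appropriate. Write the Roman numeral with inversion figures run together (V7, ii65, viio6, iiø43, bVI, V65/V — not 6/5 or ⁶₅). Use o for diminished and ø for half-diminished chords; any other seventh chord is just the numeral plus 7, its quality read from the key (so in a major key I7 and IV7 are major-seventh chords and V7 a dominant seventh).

V7/iii

The pitches F#-A#-C#-E form a dominant seventh chord rooted on F#.
F# is not a diatonic chord root with this quality in G major, but it lies a perfect fifth above B (iii), so the chord functions as an applied dominant of iii.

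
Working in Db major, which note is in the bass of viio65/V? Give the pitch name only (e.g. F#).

Bb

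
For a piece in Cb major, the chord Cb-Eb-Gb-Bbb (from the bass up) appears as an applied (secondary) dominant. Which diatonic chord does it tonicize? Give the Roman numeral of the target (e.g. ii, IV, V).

The chord is a dominant seventh chord on Cb.
A dominant resolves down a perfect fifth: Cb → Fb. In Cb major, Fb is scale degree 4, i.e. IV.

IV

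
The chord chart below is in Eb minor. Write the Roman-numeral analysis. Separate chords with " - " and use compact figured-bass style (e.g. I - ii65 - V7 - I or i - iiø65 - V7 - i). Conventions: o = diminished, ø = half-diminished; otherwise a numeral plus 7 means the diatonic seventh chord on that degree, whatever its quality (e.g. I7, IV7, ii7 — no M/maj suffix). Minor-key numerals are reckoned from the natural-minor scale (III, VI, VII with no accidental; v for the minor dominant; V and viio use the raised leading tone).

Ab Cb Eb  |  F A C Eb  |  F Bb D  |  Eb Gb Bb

Ab-Cb-Eb: minor triad on Ab = scale degree 4 → iv.
F-A-C-Eb is the secondary dominant of V (dominant seventh chord on F): V7/V.
F-Bb-D has root Bb, degree 5 in Eb minor, so V64.
Eb-Gb-Bb: root Eb is the tonic; minor triad there is i.

iv - V7/V - V64 - i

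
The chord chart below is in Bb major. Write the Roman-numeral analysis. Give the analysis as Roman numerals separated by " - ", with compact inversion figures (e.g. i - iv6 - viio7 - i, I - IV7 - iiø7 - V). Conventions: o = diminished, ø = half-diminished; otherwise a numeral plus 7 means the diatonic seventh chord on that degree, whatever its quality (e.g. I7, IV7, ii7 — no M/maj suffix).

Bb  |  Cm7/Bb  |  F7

I - ii42 - V7

Bb: root Bb is the tonic; major triad there is I.
Cm7/Bb has root C, degree 2 in Bb major, so ii42.
F7 has root F, degree 5 in Bb major, so V7.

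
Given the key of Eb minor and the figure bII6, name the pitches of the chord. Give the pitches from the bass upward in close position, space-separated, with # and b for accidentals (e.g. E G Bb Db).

Ab Cb Fb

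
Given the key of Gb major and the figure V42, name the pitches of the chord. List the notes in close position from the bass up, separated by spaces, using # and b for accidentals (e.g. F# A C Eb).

In Gb major, scale degree 5 is Db, and the diatonic chord built there is a dominant seventh chord.
Stacking thirds from Db gives Db-F-Ab-Cb.
With the 42 figure the chord is in third inversion; from the bass Cb upward in close position it reads Cb-Db-F-Ab.

Cb Db F Ab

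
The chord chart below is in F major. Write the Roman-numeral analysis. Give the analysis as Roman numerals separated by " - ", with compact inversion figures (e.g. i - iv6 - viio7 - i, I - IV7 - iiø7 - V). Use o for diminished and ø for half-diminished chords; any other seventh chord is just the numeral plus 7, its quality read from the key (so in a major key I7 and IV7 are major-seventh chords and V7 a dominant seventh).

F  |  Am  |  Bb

I - iii - IV

F: root F is the tonic; major triad there is I.
Am: root A is the mediant; minor triad there is iii.
Bb: root Bb is the subdominant; major triad there is IV.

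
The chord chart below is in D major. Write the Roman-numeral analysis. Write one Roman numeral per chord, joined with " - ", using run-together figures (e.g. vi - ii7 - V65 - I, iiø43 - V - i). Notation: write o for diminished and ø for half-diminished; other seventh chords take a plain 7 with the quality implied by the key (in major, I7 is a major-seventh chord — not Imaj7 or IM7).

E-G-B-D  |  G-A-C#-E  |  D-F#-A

ii7 - V42 - I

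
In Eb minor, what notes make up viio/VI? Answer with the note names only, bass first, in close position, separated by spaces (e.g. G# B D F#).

The slash marks an applied leading-tone chord: viio of VI. In Eb minor, VI is Cb, so the leading tone to it is Bb, a half step below.
Building a diminished triad on Bb gives Bb-Db-Fb.

Bb Db Fb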